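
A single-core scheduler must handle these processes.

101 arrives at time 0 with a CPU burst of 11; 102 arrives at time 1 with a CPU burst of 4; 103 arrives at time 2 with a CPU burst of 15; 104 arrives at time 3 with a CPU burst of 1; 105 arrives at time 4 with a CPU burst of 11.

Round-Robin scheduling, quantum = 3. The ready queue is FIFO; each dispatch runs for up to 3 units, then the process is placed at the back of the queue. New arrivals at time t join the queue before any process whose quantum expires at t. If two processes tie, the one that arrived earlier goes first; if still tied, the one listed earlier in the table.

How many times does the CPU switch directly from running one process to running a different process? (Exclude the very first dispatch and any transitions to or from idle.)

Schedule: | 101 0-3 | 102 3-6 | 103 6-9 | 104 9-10 | 101 10-13 | 105 13-16 | 102 16-17 | 103 17-20 | 101 20-23 | 105 23-26 | 103 26-29 | 101 29-31 | 105 31-34 | 103 34-37 | 105 37-39 | 103 39-42 |
Completion: 101=31  102=17  103=42  104=10  105=39

15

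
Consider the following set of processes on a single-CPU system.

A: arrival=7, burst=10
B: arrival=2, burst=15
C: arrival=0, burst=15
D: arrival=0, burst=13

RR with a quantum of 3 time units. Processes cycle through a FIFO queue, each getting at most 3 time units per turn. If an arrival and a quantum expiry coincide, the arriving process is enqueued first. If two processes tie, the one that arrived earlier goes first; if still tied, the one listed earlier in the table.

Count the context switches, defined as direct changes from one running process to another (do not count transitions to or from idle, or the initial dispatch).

18

Gantt: | C 0-3 | D 3-6 | B 6-9 | C 9-12 | D 12-15 | A 15-18 | B 18-21 | C 21-24 | D 24-27 | A 27-30 | B 30-33 | C 33-36 | D 36-39 | A 39-42 | B 42-45 | C 45-48 | D 48-49 | A 49-50 | B 50-53 |
Completion: A=50  B=53  C=48  D=49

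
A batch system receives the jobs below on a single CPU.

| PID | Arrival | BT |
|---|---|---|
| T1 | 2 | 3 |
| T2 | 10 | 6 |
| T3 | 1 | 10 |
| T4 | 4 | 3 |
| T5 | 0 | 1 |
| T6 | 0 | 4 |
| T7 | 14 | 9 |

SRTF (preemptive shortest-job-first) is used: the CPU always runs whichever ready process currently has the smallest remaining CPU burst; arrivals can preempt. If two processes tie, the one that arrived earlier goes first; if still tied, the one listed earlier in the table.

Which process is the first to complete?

Schedule: | T5 0-1 | T6 1-5 | T1 5-8 | T4 8-11 | T2 11-17 | T7 17-26 | T3 26-36 |
Completion: T1=8  T2=17  T3=36  T4=11  T5=1  T6=5  T7=26
Finish order: T5 → T6 → T1 → T4 → T2 → T7 → T3

T5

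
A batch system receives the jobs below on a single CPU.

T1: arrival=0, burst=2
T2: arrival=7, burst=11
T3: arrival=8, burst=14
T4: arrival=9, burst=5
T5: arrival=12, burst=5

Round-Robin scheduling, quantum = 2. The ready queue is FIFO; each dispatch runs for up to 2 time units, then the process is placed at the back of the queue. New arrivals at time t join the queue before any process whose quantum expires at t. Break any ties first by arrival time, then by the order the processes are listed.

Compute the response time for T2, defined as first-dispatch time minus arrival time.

Schedule: | T1 0-2 | idle 2-7 | T2 7-9 | T3 9-11 | T4 11-13 | T2 13-15 | T3 15-17 | T5 17-19 | T4 19-21 | T2 21-23 | T3 23-25 | T5 25-27 | T4 27-28 | T2 28-30 | T3 30-32 | T5 32-33 | T2 33-35 | T3 35-37 | T2 37-38 | T3 38-42 |
Completion: T1=2  T2=38  T3=42  T4=28  T5=33
Turnaround (C−A): T1=2  T2=31  T3=34  T4=19  T5=21
Response(T2) = first start − arrival = 7 − 7 = 0

0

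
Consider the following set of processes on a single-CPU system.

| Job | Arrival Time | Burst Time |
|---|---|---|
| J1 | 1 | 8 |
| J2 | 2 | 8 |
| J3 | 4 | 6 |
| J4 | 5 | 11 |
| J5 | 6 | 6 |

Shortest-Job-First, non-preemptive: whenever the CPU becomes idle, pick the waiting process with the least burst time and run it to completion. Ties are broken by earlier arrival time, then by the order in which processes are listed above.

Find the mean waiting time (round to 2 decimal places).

Gantt: | idle 0-1 | J1 1-9 | J3 9-15 | J5 15-21 | J2 21-29 | J4 29-40 |
Completion: J1=9  J2=29  J3=15  J4=40  J5=21
Turnaround (C−A): J1=8  J2=27  J3=11  J4=35  J5=15
Waiting times: J1=0, J2=19, J3=5, J4=24, J5=9
Average waiting = (0+19+5+24+9) / 5 = 57/5 = 11.40

11.40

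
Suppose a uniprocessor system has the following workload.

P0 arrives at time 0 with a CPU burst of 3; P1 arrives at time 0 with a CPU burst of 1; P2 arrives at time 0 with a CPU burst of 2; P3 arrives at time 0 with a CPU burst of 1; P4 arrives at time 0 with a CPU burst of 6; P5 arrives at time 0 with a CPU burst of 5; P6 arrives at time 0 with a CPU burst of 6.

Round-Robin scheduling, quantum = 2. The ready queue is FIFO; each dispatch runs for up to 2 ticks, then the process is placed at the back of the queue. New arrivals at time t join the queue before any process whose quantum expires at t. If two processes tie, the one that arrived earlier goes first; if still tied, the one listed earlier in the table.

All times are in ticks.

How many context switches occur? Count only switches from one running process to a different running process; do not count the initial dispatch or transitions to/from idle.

13

Gantt: | P0 0-2 | P1 2-3 | P2 3-5 | P3 5-6 | P4 6-8 | P5 8-10 | P6 10-12 | P0 12-13 | P4 13-15 | P5 15-17 | P6 17-19 | P4 19-21 | P5 21-22 | P6 22-24 |
Completion: P0=13  P1=3  P2=5  P3=6  P4=21  P5=22  P6=24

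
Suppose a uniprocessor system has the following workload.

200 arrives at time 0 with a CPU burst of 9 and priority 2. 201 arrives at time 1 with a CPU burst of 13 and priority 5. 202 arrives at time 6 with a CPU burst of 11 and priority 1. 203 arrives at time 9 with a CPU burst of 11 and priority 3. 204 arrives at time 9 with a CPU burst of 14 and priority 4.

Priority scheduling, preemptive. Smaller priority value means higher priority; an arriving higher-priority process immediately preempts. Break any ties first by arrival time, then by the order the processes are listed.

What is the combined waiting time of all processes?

Gantt: | 200 0-6 | 202 6-17 | 200 17-20 | 203 20-31 | 204 31-45 | 201 45-58 |
Completion: 200=20  201=58  202=17  203=31  204=45
Waiting = turnaround − burst: 200=11, 201=44, 202=0, 203=11, 204=22
Total waiting = 11 + 44 + 0 + 11 + 22 = 88

88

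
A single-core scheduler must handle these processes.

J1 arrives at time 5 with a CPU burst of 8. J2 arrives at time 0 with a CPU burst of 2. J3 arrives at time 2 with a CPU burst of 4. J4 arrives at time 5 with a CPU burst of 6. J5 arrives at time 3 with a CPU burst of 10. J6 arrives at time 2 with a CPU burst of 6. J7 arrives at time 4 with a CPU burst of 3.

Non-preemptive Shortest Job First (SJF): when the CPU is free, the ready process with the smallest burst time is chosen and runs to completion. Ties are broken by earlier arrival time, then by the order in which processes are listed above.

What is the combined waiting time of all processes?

Schedule: | J2 0-2 | J3 2-6 | J7 6-9 | J6 9-15 | J4 15-21 | J1 21-29 | J5 29-39 |
Completion: J1=29  J2=2  J3=6  J4=21  J5=39  J6=15  J7=9
Waiting = turnaround − burst: J1=16, J2=0, J3=0, J4=10, J5=26, J6=7, J7=2
Total waiting = 16 + 0 + 0 + 10 + 26 + 7 + 2 = 61

61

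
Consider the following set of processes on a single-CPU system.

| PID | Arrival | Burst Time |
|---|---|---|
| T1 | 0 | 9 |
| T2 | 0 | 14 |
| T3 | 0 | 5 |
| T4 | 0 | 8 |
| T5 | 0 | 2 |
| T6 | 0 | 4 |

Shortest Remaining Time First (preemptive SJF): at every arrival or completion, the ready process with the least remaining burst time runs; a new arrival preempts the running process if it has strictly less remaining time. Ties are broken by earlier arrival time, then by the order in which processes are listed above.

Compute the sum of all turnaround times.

Timeline: | T5 0-2 | T6 2-6 | T3 6-11 | T4 11-19 | T1 19-28 | T2 28-42 |
Completion: T1=28  T2=42  T3=11  T4=19  T5=2  T6=6
Turnaround = completion − arrival: T1=28, T2=42, T3=11, T4=19, T5=2, T6=6
Total turnaround = 28 + 42 + 11 + 19 + 2 + 6 = 108

108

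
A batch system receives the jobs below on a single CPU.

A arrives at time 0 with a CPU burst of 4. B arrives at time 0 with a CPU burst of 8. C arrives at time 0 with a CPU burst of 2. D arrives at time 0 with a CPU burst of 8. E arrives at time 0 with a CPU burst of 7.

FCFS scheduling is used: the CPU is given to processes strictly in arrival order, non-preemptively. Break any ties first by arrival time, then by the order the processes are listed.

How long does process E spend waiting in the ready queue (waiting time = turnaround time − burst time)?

22

Timeline: | A 0-4 | B 4-12 | C 12-14 | D 14-22 | E 22-29 |
Completion: A=4  B=12  C=14  D=22  E=29
Turnaround (C−A): A=4  B=12  C=14  D=22  E=29
Waiting(E) = turnaround − burst = 29 − 7 = 22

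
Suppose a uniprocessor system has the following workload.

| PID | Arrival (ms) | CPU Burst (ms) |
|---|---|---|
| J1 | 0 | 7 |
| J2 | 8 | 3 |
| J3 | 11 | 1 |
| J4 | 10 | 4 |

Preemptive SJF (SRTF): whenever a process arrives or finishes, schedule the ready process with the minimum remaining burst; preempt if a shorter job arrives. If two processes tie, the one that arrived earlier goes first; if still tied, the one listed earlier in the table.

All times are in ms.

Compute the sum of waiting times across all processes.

2

Gantt: | J1 0-7 | idle 7-8 | J2 8-11 | J3 11-12 | J4 12-16 |
Completion: J1=7  J2=11  J3=12  J4=16
Turnaround (C−A): J1=7  J2=3  J3=1  J4=6
Waiting = turnaround − burst: J1=0, J2=0, J3=0, J4=2
Total waiting = 0 + 0 + 0 + 2 = 2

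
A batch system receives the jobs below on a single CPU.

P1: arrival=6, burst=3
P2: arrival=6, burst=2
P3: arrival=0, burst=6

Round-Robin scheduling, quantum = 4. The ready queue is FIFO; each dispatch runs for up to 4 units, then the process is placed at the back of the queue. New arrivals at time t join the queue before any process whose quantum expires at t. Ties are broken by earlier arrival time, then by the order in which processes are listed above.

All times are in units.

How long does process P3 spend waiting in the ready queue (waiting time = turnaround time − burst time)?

0

Timeline: | P3 0-6 | P1 6-9 | P2 9-11 |
Completion: P1=9  P2=11  P3=6
Waiting(P3) = turnaround − burst = 6 − 6 = 0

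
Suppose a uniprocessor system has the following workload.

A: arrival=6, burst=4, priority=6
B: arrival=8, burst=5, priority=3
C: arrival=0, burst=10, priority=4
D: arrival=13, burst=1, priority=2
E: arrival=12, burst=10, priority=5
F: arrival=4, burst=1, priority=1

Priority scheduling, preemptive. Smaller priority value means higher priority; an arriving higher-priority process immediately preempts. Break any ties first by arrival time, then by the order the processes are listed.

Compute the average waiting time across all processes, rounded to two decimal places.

5.50

Schedule: | C 0-4 | F 4-5 | C 5-8 | B 8-13 | D 13-14 | C 14-17 | E 17-27 | A 27-31 |
Completion: A=31  B=13  C=17  D=14  E=27  F=5
Waiting times: A=21, B=0, C=7, D=0, E=5, F=0
Average waiting = (21+0+7+0+5+0) / 6 = 33/6 = 5.50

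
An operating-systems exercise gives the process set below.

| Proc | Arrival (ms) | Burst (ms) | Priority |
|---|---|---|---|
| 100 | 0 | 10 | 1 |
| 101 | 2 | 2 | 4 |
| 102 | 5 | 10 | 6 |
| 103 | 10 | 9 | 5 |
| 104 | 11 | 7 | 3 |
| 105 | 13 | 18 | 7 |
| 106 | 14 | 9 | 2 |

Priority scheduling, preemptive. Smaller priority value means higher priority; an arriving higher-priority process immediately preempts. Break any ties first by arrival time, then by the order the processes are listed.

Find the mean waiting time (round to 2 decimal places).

Timeline: | 100 0-10 | 101 10-11 | 104 11-14 | 106 14-23 | 104 23-27 | 101 27-28 | 103 28-37 | 102 37-47 | 105 47-65 |
Completion: 100=10  101=28  102=47  103=37  104=27  105=65  106=23
Waiting times: 100=0, 101=24, 102=32, 103=18, 104=9, 105=34, 106=0
Average waiting = (0+24+32+18+9+34+0) / 7 = 117/7 = 16.71

16.71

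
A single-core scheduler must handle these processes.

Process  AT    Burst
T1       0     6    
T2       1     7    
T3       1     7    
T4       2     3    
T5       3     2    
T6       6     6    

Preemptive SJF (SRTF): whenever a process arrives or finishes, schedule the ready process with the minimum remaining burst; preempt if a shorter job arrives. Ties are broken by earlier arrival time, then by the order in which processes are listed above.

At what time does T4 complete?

5

Schedule: | T1 0-2 | T4 2-5 | T5 5-7 | T1 7-11 | T6 11-17 | T2 17-24 | T3 24-31 |
Completion: T1=11  T2=24  T3=31  T4=5  T5=7  T6=17
Turnaround (C−A): T1=11  T2=23  T3=30  T4=3  T5=4  T6=11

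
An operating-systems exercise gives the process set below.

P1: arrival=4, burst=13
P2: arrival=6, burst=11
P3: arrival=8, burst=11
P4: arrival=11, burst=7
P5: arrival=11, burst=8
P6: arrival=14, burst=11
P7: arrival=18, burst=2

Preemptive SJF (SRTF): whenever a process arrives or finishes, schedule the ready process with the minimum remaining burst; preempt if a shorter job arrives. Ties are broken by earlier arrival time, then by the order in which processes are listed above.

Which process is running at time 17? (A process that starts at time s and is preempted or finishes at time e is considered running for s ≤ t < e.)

Schedule: | idle 0-4 | P1 4-17 | P4 17-18 | P7 18-20 | P4 20-26 | P5 26-34 | P2 34-45 | P3 45-56 | P6 56-67 |
Completion: P1=17  P2=45  P3=56  P4=26  P5=34  P6=67  P7=20
Turnaround (C−A): P1=13  P2=39  P3=48  P4=15  P5=23  P6=53  P7=2

P4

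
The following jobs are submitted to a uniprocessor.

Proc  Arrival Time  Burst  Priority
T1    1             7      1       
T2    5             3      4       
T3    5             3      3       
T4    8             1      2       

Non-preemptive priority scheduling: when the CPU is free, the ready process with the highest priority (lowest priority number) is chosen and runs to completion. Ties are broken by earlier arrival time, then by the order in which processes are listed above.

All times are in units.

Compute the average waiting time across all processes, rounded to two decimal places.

2.75

Gantt: | idle 0-1 | T1 1-8 | T4 8-9 | T3 9-12 | T2 12-15 |
Completion: T1=8  T2=15  T3=12  T4=9
Waiting times: T1=0, T2=7, T3=4, T4=0
Average waiting = (0+7+4+0) / 4 = 11/4 = 2.75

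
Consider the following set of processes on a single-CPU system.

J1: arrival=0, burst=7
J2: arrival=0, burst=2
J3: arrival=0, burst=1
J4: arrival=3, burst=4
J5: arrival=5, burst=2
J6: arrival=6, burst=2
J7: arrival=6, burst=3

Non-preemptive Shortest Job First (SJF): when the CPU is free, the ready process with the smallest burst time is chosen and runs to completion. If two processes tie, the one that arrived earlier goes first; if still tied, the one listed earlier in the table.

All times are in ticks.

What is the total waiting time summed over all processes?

Gantt: | J3 0-1 | J2 1-3 | J4 3-7 | J5 7-9 | J6 9-11 | J7 11-14 | J1 14-21 |
Completion: J1=21  J2=3  J3=1  J4=7  J5=9  J6=11  J7=14
Waiting = turnaround − burst: J1=14, J2=1, J3=0, J4=0, J5=2, J6=3, J7=5
Total waiting = 14 + 1 + 0 + 0 + 2 + 3 + 5 = 25

25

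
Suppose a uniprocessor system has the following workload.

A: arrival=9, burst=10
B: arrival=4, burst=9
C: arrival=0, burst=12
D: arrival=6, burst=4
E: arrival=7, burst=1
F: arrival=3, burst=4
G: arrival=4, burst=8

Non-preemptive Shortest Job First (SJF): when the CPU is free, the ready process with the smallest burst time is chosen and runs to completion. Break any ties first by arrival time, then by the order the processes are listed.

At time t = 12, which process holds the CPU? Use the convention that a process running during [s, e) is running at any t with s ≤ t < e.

Gantt: | C 0-12 | E 12-13 | F 13-17 | D 17-21 | G 21-29 | B 29-38 | A 38-48 |
Completion: A=48  B=38  C=12  D=21  E=13  F=17  G=29

E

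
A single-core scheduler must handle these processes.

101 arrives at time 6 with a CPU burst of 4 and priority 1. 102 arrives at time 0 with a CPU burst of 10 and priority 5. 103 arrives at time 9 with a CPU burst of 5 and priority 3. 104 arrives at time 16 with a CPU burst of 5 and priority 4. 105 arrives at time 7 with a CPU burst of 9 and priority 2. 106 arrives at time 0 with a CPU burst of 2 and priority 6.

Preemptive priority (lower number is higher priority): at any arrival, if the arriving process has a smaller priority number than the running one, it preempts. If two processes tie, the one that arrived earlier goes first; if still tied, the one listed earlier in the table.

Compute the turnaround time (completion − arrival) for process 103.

15

Gantt: | 102 0-6 | 101 6-10 | 105 10-19 | 103 19-24 | 104 24-29 | 102 29-33 | 106 33-35 |
Completion: 101=10  102=33  103=24  104=29  105=19  106=35
Turnaround(103) = completion − arrival = 24 − 9 = 15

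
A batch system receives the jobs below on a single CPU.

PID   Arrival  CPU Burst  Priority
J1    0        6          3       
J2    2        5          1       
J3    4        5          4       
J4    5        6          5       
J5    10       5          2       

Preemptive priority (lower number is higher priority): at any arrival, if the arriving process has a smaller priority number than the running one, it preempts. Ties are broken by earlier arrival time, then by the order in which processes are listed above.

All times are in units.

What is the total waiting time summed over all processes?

Gantt: | J1 0-2 | J2 2-7 | J1 7-10 | J5 10-15 | J1 15-16 | J3 16-21 | J4 21-27 |
Completion: J1=16  J2=7  J3=21  J4=27  J5=15
Turnaround (C−A): J1=16  J2=5  J3=17  J4=22  J5=5
Waiting = turnaround − burst: J1=10, J2=0, J3=12, J4=16, J5=0
Total waiting = 10 + 0 + 12 + 16 + 0 = 38

38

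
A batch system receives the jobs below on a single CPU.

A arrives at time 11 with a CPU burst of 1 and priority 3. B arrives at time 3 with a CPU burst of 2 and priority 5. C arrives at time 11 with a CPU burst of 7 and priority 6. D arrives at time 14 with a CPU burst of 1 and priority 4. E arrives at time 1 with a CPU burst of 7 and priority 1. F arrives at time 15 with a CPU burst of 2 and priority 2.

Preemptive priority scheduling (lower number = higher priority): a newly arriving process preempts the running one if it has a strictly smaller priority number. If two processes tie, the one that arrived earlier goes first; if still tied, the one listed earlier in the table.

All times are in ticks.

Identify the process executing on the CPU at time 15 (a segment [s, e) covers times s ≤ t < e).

Gantt: | idle 0-1 | E 1-8 | B 8-10 | idle 10-11 | A 11-12 | C 12-14 | D 14-15 | F 15-17 | C 17-22 |
Completion: A=12  B=10  C=22  D=15  E=8  F=17
Turnaround (C−A): A=1  B=7  C=11  D=1  E=7  F=2

F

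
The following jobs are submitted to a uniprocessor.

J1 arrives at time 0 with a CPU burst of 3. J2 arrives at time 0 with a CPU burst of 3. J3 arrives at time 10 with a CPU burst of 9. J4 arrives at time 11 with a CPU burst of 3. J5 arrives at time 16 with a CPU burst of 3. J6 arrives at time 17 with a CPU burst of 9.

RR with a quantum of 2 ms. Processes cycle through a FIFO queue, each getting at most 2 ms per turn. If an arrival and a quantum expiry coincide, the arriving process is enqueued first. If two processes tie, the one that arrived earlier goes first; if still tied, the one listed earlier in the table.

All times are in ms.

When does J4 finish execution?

Gantt: | J1 0-2 | J2 2-4 | J1 4-5 | J2 5-6 | idle 6-10 | J3 10-12 | J4 12-14 | J3 14-16 | J4 16-17 | J5 17-19 | J3 19-21 | J6 21-23 | J5 23-24 | J3 24-26 | J6 26-28 | J3 28-29 | J6 29-34 |
Completion: J1=5  J2=6  J3=29  J4=17  J5=24  J6=34
Turnaround (C−A): J1=5  J2=6  J3=19  J4=6  J5=8  J6=17

17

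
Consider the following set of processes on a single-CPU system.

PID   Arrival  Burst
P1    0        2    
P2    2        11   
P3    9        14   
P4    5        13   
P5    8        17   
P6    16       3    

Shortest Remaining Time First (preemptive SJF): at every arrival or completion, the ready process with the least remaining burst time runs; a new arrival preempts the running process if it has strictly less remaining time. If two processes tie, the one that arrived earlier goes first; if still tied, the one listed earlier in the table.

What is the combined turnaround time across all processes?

Schedule: | P1 0-2 | P2 2-13 | P4 13-16 | P6 16-19 | P4 19-29 | P3 29-43 | P5 43-60 |
Completion: P1=2  P2=13  P3=43  P4=29  P5=60  P6=19
Turnaround (C−A): P1=2  P2=11  P3=34  P4=24  P5=52  P6=3
Turnaround = completion − arrival: P1=2, P2=11, P3=34, P4=24, P5=52, P6=3
Total turnaround = 2 + 11 + 34 + 24 + 52 + 3 = 126

126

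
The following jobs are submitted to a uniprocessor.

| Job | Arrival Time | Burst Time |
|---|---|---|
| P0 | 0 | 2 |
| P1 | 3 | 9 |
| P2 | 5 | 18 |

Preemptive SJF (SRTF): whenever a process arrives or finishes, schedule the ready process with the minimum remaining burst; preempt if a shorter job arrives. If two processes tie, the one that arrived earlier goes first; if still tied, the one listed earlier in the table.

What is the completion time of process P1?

Schedule: | P0 0-2 | idle 2-3 | P1 3-12 | P2 12-30 |
Completion: P0=2  P1=12  P2=30
Turnaround (C−A): P0=2  P1=9  P2=25

12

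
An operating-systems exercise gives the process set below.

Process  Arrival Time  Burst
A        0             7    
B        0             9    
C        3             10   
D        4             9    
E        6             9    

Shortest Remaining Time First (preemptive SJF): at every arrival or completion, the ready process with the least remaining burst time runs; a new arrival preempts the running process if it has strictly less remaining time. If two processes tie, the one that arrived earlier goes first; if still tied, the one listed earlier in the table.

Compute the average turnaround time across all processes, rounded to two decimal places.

Gantt: | A 0-7 | B 7-16 | D 16-25 | E 25-34 | C 34-44 |
Completion: A=7  B=16  C=44  D=25  E=34
Turnaround (C−A): A=7  B=16  C=41  D=21  E=28
Turnaround times: A=7, B=16, C=41, D=21, E=28
Average turnaround = (7+16+41+21+28) / 5 = 113/5 = 22.60

22.60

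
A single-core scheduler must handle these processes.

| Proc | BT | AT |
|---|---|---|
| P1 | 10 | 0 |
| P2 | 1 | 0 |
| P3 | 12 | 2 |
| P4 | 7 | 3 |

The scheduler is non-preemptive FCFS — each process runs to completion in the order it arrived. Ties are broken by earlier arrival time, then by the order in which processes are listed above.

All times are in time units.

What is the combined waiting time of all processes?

39

Gantt: | P1 0-10 | P2 10-11 | P3 11-23 | P4 23-30 |
Completion: P1=10  P2=11  P3=23  P4=30
Turnaround (C−A): P1=10  P2=11  P3=21  P4=27
Waiting = turnaround − burst: P1=0, P2=10, P3=9, P4=20
Total waiting = 0 + 10 + 9 + 20 = 39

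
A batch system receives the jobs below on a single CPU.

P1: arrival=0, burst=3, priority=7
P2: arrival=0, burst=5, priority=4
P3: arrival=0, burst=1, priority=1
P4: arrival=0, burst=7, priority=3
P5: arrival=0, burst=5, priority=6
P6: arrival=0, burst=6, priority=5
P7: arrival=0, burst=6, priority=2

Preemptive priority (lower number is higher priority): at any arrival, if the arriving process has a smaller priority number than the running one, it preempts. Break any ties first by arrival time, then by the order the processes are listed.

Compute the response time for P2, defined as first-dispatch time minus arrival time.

14

Gantt: | P3 0-1 | P7 1-7 | P4 7-14 | P2 14-19 | P6 19-25 | P5 25-30 | P1 30-33 |
Completion: P1=33  P2=19  P3=1  P4=14  P5=30  P6=25  P7=7
Response(P2) = first start − arrival = 14 − 0 = 14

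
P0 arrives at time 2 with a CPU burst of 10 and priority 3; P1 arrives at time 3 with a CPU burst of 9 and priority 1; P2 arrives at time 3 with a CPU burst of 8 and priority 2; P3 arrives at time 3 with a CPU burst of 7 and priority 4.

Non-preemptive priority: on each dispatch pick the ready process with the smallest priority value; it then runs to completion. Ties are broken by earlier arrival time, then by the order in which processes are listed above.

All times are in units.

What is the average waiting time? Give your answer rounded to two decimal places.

Timeline: | idle 0-2 | P0 2-12 | P1 12-21 | P2 21-29 | P3 29-36 |
Completion: P0=12  P1=21  P2=29  P3=36
Turnaround (C−A): P0=10  P1=18  P2=26  P3=33
Waiting times: P0=0, P1=9, P2=18, P3=26
Average waiting = (0+9+18+26) / 4 = 53/4 = 13.25

13.25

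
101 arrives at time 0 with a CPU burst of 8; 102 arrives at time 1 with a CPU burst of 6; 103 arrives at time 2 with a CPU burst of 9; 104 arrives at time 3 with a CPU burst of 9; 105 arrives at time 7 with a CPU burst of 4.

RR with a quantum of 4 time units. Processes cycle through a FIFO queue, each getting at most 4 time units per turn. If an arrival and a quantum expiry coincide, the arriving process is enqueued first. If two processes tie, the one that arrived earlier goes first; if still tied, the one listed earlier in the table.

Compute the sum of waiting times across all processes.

Timeline: | 101 0-4 | 102 4-8 | 103 8-12 | 104 12-16 | 101 16-20 | 105 20-24 | 102 24-26 | 103 26-30 | 104 30-34 | 103 34-35 | 104 35-36 |
Completion: 101=20  102=26  103=35  104=36  105=24
Turnaround (C−A): 101=20  102=25  103=33  104=33  105=17
Waiting = turnaround − burst: 101=12, 102=19, 103=24, 104=24, 105=13
Total waiting = 12 + 19 + 24 + 24 + 13 = 92

92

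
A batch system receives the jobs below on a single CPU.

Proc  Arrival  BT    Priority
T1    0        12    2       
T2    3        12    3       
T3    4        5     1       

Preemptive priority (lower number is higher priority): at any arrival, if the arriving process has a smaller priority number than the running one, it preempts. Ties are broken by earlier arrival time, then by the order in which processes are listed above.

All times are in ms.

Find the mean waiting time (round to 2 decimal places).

6.33

Schedule: | T1 0-4 | T3 4-9 | T1 9-17 | T2 17-29 |
Completion: T1=17  T2=29  T3=9
Turnaround (C−A): T1=17  T2=26  T3=5
Waiting times: T1=5, T2=14, T3=0
Average waiting = (5+14+0) / 3 = 19/3 = 6.33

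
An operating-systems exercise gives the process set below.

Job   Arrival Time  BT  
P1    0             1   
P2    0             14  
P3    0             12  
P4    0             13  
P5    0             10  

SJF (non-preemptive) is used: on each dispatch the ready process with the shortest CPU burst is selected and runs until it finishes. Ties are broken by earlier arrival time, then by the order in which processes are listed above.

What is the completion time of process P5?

Schedule: | P1 0-1 | P5 1-11 | P3 11-23 | P4 23-36 | P2 36-50 |
Completion: P1=1  P2=50  P3=23  P4=36  P5=11
Turnaround (C−A): P1=1  P2=50  P3=23  P4=36  P5=11

11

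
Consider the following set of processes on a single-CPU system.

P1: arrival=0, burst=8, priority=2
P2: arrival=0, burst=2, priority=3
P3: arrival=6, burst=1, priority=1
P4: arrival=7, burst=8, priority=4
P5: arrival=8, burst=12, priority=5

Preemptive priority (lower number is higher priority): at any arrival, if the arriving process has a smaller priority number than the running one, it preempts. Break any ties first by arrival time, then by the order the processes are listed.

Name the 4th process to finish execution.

Gantt: | P1 0-6 | P3 6-7 | P1 7-9 | P2 9-11 | P4 11-19 | P5 19-31 |
Completion: P1=9  P2=11  P3=7  P4=19  P5=31
Turnaround (C−A): P1=9  P2=11  P3=1  P4=12  P5=23
Finish order: P3 → P1 → P2 → P4 → P5

P4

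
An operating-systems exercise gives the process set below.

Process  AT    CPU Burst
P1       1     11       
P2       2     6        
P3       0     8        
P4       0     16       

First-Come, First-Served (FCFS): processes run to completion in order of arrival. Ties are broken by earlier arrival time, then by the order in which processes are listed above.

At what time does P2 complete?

41

Gantt: | P3 0-8 | P4 8-24 | P1 24-35 | P2 35-41 |
Completion: P1=35  P2=41  P3=8  P4=24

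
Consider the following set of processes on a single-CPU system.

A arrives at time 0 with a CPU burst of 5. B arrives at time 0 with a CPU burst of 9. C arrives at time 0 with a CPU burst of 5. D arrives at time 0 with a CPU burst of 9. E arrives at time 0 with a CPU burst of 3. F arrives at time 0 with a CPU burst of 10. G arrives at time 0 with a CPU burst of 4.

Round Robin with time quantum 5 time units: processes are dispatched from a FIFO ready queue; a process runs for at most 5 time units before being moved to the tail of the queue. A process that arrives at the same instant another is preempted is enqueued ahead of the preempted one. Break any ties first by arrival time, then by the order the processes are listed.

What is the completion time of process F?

Timeline: | A 0-5 | B 5-10 | C 10-15 | D 15-20 | E 20-23 | F 23-28 | G 28-32 | B 32-36 | D 36-40 | F 40-45 |
Completion: A=5  B=36  C=15  D=40  E=23  F=45  G=32
Turnaround (C−A): A=5  B=36  C=15  D=40  E=23  F=45  G=32

45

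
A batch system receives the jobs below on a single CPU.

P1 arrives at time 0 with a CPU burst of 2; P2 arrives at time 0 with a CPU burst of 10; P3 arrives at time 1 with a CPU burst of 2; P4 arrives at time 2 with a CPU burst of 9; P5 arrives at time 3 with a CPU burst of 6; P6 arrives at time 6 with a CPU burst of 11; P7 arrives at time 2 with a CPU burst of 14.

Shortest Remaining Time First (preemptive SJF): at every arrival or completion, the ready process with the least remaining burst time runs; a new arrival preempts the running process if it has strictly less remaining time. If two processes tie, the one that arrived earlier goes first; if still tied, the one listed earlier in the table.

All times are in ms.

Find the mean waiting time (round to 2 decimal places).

12.86

Gantt: | P1 0-2 | P3 2-4 | P5 4-10 | P4 10-19 | P2 19-29 | P6 29-40 | P7 40-54 |
Completion: P1=2  P2=29  P3=4  P4=19  P5=10  P6=40  P7=54
Waiting times: P1=0, P2=19, P3=1, P4=8, P5=1, P6=23, P7=38
Average waiting = (0+19+1+8+1+23+38) / 7 = 90/7 = 12.86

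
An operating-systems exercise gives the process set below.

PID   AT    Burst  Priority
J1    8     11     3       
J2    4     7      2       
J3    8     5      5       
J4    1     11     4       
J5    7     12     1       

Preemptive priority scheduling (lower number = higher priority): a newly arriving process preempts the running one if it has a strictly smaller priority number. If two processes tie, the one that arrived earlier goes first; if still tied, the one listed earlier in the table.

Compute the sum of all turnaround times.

Timeline: | idle 0-1 | J4 1-4 | J2 4-7 | J5 7-19 | J2 19-23 | J1 23-34 | J4 34-42 | J3 42-47 |
Completion: J1=34  J2=23  J3=47  J4=42  J5=19
Turnaround = completion − arrival: J1=26, J2=19, J3=39, J4=41, J5=12
Total turnaround = 26 + 19 + 39 + 41 + 12 = 137

137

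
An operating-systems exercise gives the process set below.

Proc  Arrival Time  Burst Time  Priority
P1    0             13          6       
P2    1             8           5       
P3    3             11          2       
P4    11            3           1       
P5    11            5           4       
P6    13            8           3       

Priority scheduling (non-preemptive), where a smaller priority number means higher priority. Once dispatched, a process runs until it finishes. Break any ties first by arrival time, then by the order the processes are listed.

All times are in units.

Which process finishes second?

Schedule: | P1 0-13 | P4 13-16 | P3 16-27 | P6 27-35 | P5 35-40 | P2 40-48 |
Completion: P1=13  P2=48  P3=27  P4=16  P5=40  P6=35
Turnaround (C−A): P1=13  P2=47  P3=24  P4=5  P5=29  P6=22
Finish order: P1 → P4 → P3 → P6 → P5 → P2

P4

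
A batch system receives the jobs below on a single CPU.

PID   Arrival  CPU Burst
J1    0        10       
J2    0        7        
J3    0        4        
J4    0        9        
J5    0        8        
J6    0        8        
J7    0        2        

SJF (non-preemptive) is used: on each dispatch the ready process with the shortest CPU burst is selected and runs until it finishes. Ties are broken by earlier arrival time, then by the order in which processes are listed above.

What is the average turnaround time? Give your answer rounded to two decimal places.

22.43

Timeline: | J7 0-2 | J3 2-6 | J2 6-13 | J5 13-21 | J6 21-29 | J4 29-38 | J1 38-48 |
Completion: J1=48  J2=13  J3=6  J4=38  J5=21  J6=29  J7=2
Turnaround times: J1=48, J2=13, J3=6, J4=38, J5=21, J6=29, J7=2
Average turnaround = (48+13+6+38+21+29+2) / 7 = 157/7 = 22.43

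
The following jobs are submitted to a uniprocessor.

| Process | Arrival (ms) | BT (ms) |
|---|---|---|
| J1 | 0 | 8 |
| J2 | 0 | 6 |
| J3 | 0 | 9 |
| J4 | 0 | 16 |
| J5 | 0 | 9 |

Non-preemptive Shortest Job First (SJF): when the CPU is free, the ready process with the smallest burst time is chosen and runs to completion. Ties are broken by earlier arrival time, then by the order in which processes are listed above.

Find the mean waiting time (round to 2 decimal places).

Gantt: | J2 0-6 | J1 6-14 | J3 14-23 | J5 23-32 | J4 32-48 |
Completion: J1=14  J2=6  J3=23  J4=48  J5=32
Turnaround (C−A): J1=14  J2=6  J3=23  J4=48  J5=32
Waiting times: J1=6, J2=0, J3=14, J4=32, J5=23
Average waiting = (6+0+14+32+23) / 5 = 75/5 = 15.00

15.00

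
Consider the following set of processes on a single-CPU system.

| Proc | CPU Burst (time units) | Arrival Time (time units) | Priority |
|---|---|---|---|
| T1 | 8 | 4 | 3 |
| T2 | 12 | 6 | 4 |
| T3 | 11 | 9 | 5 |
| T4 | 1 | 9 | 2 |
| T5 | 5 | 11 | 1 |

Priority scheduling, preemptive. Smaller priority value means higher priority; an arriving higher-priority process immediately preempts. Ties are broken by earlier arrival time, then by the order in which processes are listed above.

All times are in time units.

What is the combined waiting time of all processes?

Gantt: | idle 0-4 | T1 4-9 | T4 9-10 | T1 10-11 | T5 11-16 | T1 16-18 | T2 18-30 | T3 30-41 |
Completion: T1=18  T2=30  T3=41  T4=10  T5=16
Waiting = turnaround − burst: T1=6, T2=12, T3=21, T4=0, T5=0
Total waiting = 6 + 12 + 21 + 0 + 0 = 39

39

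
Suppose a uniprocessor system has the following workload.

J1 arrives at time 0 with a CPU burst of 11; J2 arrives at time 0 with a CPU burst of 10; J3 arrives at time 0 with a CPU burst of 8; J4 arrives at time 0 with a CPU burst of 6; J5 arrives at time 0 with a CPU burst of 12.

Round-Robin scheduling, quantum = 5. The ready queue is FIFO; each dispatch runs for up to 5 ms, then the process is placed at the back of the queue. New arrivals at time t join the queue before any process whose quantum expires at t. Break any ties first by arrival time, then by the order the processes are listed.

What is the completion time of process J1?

45

Timeline: | J1 0-5 | J2 5-10 | J3 10-15 | J4 15-20 | J5 20-25 | J1 25-30 | J2 30-35 | J3 35-38 | J4 38-39 | J5 39-44 | J1 44-45 | J5 45-47 |
Completion: J1=45  J2=35  J3=38  J4=39  J5=47
Turnaround (C−A): J1=45  J2=35  J3=38  J4=39  J5=47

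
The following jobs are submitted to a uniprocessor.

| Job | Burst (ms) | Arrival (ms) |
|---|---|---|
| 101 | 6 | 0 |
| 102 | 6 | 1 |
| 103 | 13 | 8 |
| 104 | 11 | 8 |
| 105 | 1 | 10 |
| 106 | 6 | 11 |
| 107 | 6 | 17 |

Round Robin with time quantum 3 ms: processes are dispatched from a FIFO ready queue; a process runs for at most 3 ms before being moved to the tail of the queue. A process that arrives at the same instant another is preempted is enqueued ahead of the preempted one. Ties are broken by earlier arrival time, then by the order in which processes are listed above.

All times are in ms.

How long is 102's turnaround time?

Timeline: | 101 0-3 | 102 3-6 | 101 6-9 | 102 9-12 | 103 12-15 | 104 15-18 | 105 18-19 | 106 19-22 | 103 22-25 | 107 25-28 | 104 28-31 | 106 31-34 | 103 34-37 | 107 37-40 | 104 40-43 | 103 43-46 | 104 46-48 | 103 48-49 |
Completion: 101=9  102=12  103=49  104=48  105=19  106=34  107=40
Turnaround (C−A): 101=9  102=11  103=41  104=40  105=9  106=23  107=23
Turnaround(102) = completion − arrival = 12 − 1 = 11

11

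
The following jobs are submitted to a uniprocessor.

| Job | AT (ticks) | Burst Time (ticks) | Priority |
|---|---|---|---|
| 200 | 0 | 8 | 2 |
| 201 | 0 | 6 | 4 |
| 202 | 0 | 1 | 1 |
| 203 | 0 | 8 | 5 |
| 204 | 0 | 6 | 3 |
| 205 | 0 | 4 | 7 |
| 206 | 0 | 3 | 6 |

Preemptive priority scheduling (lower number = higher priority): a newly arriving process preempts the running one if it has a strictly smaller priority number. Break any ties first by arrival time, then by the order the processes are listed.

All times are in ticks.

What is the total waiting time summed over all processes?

Gantt: | 202 0-1 | 200 1-9 | 204 9-15 | 201 15-21 | 203 21-29 | 206 29-32 | 205 32-36 |
Completion: 200=9  201=21  202=1  203=29  204=15  205=36  206=32
Waiting = turnaround − burst: 200=1, 201=15, 202=0, 203=21, 204=9, 205=32, 206=29
Total waiting = 1 + 15 + 0 + 21 + 9 + 32 + 29 = 107

107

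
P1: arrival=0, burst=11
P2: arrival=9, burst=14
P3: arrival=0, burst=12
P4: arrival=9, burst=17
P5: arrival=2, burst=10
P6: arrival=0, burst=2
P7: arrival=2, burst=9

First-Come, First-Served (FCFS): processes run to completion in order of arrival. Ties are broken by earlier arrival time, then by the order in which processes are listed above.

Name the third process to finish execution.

P6

Timeline: | P1 0-11 | P3 11-23 | P6 23-25 | P5 25-35 | P7 35-44 | P2 44-58 | P4 58-75 |
Completion: P1=11  P2=58  P3=23  P4=75  P5=35  P6=25  P7=44
Turnaround (C−A): P1=11  P2=49  P3=23  P4=66  P5=33  P6=25  P7=42
Finish order: P1 → P3 → P6 → P5 → P7 → P2 → P4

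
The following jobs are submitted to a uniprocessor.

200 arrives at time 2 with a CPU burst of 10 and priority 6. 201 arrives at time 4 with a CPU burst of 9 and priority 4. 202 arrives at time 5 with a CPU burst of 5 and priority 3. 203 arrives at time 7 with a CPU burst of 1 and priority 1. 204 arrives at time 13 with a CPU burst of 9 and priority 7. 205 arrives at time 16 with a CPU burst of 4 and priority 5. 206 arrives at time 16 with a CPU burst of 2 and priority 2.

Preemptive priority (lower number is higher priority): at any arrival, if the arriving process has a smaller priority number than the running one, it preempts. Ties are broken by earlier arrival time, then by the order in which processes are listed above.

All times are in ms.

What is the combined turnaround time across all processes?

Schedule: | idle 0-2 | 200 2-4 | 201 4-5 | 202 5-7 | 203 7-8 | 202 8-11 | 201 11-16 | 206 16-18 | 201 18-21 | 205 21-25 | 200 25-33 | 204 33-42 |
Completion: 200=33  201=21  202=11  203=8  204=42  205=25  206=18
Turnaround (C−A): 200=31  201=17  202=6  203=1  204=29  205=9  206=2
Turnaround = completion − arrival: 200=31, 201=17, 202=6, 203=1, 204=29, 205=9, 206=2
Total turnaround = 31 + 17 + 6 + 1 + 29 + 9 + 2 = 95

95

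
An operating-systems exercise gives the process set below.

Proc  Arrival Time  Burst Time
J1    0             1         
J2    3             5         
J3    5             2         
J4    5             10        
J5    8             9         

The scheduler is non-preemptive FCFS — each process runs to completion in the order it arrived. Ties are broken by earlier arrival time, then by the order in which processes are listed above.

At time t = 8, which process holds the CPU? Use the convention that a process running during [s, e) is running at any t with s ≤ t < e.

Schedule: | J1 0-1 | idle 1-3 | J2 3-8 | J3 8-10 | J4 10-20 | J5 20-29 |
Completion: J1=1  J2=8  J3=10  J4=20  J5=29

J3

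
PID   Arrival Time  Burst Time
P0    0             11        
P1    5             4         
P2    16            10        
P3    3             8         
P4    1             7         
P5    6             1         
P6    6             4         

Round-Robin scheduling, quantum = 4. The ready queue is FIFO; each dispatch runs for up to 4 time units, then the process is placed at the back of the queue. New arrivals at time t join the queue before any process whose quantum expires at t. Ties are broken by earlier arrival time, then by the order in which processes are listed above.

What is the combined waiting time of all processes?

Schedule: | P0 0-4 | P4 4-8 | P3 8-12 | P0 12-16 | P1 16-20 | P5 20-21 | P6 21-25 | P4 25-28 | P3 28-32 | P2 32-36 | P0 36-39 | P2 39-45 |
Completion: P0=39  P1=20  P2=45  P3=32  P4=28  P5=21  P6=25
Turnaround (C−A): P0=39  P1=15  P2=29  P3=29  P4=27  P5=15  P6=19
Waiting = turnaround − burst: P0=28, P1=11, P2=19, P3=21, P4=20, P5=14, P6=15
Total waiting = 28 + 11 + 19 + 21 + 20 + 14 + 15 = 128

128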